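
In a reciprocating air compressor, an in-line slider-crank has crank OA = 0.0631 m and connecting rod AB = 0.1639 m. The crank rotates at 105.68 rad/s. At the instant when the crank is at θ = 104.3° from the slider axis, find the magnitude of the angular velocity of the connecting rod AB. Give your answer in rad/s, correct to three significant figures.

10.8

ω = 105.7 rad/s
The rod makes angle φ with the slider axis where L sinφ = r sinθ; differentiating, L cosφ·φ̇ = r ω cosθ.
L cosφ = √(L² − r² sin²θ) = 0.15207 m.
|ω_rod| = r ω |cosθ| / √(L² − r² sin²θ) = 0.0631·105.7·0.24700/0.15207 = 10.831 rad/s.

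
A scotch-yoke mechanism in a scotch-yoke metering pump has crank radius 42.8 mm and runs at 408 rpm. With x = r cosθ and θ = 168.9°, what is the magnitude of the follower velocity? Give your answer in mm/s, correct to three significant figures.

352

ω = 42.73 rad/s (from 408 rpm).
x = r cosθ ⇒ ẋ = −rω sinθ.
|v| = rω|sinθ| = 0.0428·42.73·|sin 168.9°| = 0.35206 m/s = 352.06 mm/s.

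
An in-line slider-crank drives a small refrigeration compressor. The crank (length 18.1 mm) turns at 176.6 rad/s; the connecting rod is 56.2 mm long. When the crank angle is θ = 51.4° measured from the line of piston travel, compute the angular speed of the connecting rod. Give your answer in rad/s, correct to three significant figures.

ω = 176.6 rad/s
The rod makes angle φ with the slider axis where L sinφ = r sinθ; differentiating, L cosφ·φ̇ = r ω cosθ.
L cosφ = √(L² − r² sin²θ) = 0.054391 m.
|ω_rod| = r ω |cosθ| / √(L² − r² sin²θ) = 0.0181·176.6·0.62388/0.054391 = 36.664 rad/s.

36.7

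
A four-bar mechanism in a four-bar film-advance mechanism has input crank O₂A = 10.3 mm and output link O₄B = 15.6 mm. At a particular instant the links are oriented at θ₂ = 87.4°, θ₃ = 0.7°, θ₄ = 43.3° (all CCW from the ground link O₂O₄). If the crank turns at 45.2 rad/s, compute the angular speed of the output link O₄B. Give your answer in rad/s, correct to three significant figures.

ω₂ = 45.2 rad/s
Differentiating the loop-closure r₂e^{iθ₂}+r₃e^{iθ₃}=r₁+r₄e^{iθ₄} gives r₂ω₂e^{iθ₂}+r₃ω₃e^{iθ₃}=r₄ω₄e^{iθ₄}.
Eliminating the other unknown: ω₄ = r₂ω₂ sin(θ₂−θ₃) / [r₄ sin(θ₄−θ₃)].
Numerator sine = +0.99834; denominator sine = +0.67688.
Result = 0.0103·45.2·(+0.99834) / (0.0156·(+0.67688)) = +44.017 rad/s; magnitude 44.017 rad/s.

44.0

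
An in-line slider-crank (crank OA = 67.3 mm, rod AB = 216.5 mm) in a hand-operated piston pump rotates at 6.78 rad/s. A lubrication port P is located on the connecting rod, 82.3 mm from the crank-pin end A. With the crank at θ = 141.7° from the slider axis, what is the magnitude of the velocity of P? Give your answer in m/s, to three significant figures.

0.339

ω = 6.78 rad/s.  Crank-pin speed |V_A| = rω = 0.45629 m/s, perpendicular to OA.
Rod angle: sinφ = −(r/L) sinθ ⇒ φ = -11.108°; ω_rod = −rω cosθ/√(L²−r²sin²θ) = +1.6856 rad/s.
V_P = V_A + ω_rod × AP, with AP = 0.0823 m along the rod.
Components: V_Px = −rω sinθ − a·ω_rod·sinφ = -0.25608 m/s;  V_Py = rω cosθ + a·ω_rod·cosφ = -0.22197 m/s.
|V_P| = √(V_Px² + V_Py²) = 0.33889 m/s.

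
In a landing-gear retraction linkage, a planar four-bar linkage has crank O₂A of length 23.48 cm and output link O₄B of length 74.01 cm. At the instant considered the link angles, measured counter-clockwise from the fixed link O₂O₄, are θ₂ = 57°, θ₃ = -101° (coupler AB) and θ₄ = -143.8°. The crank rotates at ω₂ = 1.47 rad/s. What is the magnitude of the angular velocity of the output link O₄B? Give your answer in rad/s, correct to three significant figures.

0.257

ω₂ = 1.47 rad/s
Differentiating the loop-closure r₂e^{iθ₂}+r₃e^{iθ₃}=r₁+r₄e^{iθ₄} gives r₂ω₂e^{iθ₂}+r₃ω₃e^{iθ₃}=r₄ω₄e^{iθ₄}.
Eliminating the other unknown: ω₄ = r₂ω₂ sin(θ₂−θ₃) / [r₄ sin(θ₄−θ₃)].
Numerator sine = +0.37461; denominator sine = -0.67944.
Result = 0.2348·1.47·(+0.37461) / (0.7401·(-0.67944)) = -0.25713 rad/s; magnitude 0.25713 rad/s.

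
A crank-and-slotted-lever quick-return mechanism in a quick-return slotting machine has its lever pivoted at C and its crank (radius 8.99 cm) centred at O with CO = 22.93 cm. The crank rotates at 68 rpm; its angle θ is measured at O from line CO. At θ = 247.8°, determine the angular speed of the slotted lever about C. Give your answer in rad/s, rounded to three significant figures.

ω = 7.121 rad/s (from 68 rpm).
Crank pin A relative to C: A = (d + r cosθ, r sinθ); lever angle φ = atan2(r sinθ, d + r cosθ).
Differentiating tanφ: φ̇ = rω(d cosθ + r)/(d² + r² + 2dr cosθ).
d² + r² + 2dr cosθ = |CA|² = 0.0450828 m²;  d cosθ + r = +0.0032611 m.
|ω_lever| = |0.0899·7.121·+0.0032611| / 0.0450828 = 0.046307 rad/s.

0.0463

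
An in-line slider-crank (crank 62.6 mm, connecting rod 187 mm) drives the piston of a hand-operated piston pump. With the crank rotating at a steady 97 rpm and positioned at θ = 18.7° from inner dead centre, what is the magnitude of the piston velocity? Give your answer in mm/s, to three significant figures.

ω = 2π·97/60 = 10.16 rad/s
For an in-line slider-crank, x = r cosθ + √(L² − r² sin²θ), so v = −rω sinθ·[1 + r cosθ/√(L² − r² sin²θ)].
With r = 0.0626 m, L = 0.187 m, θ = 18.7°: √(L² − r² sin²θ) = 0.18592 m.
v = −0.0626·10.16·0.32061·[1 + 0.0626·0.94721/0.18592] = -0.26889 m/s.
|v| = 0.26889 m/s = 268.89 mm/s.

269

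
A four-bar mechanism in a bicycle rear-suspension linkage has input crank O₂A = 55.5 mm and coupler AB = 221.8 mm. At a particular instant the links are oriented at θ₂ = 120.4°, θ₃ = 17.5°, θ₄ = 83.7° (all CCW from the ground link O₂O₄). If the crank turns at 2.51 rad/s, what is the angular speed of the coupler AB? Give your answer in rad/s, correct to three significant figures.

ω₂ = 2.51 rad/s
Differentiating the loop-closure r₂e^{iθ₂}+r₃e^{iθ₃}=r₁+r₄e^{iθ₄} gives r₂ω₂e^{iθ₂}+r₃ω₃e^{iθ₃}=r₄ω₄e^{iθ₄}.
Eliminating the other unknown: ω₃ = r₂ω₂ sin(θ₄−θ₂) / [r₃ sin(θ₃−θ₄)].
Numerator sine = -0.59763; denominator sine = -0.91496.
Result = 0.0555·2.51·(-0.59763) / (0.2218·(-0.91496)) = +0.41023 rad/s; magnitude 0.41023 rad/s.

0.410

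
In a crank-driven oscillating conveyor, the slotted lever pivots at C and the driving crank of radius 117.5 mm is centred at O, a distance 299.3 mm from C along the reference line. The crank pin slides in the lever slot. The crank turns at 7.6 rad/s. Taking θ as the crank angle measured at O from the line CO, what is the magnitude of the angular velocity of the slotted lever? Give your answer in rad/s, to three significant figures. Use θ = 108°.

ω = 7.6 rad/s
Crank pin A relative to C: A = (d + r cosθ, r sinθ); lever angle φ = atan2(r sinθ, d + r cosθ).
Differentiating tanφ: φ̇ = rω(d cosθ + r)/(d² + r² + 2dr cosθ).
d² + r² + 2dr cosθ = |CA|² = 0.0816519 m²;  d cosθ + r = +0.025011 m.
|ω_lever| = |0.1175·7.6·+0.025011| / 0.0816519 = 0.27354 rad/s.

0.274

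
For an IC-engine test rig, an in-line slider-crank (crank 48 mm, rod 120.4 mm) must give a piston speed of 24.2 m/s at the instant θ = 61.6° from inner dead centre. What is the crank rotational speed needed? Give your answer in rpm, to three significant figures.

4550

For an in-line slider-crank, |v_piston| = rω|sinθ|·[1 + r cosθ/√(L² − r² sin²θ)].
With r = 0.048 m, L = 0.1204 m, θ = 61.6°: the bracketed kinematic factor |dx/dθ| = 0.050772 m.
ω = v/|dx/dθ| = 24.2/0.050772 = 476.64 rad/s.
N = 60ω/(2π) = 4551.6 rpm.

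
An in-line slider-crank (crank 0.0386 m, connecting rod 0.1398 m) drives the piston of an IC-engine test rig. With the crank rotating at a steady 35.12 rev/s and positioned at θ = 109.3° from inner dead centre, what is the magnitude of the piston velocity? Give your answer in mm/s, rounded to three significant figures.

7280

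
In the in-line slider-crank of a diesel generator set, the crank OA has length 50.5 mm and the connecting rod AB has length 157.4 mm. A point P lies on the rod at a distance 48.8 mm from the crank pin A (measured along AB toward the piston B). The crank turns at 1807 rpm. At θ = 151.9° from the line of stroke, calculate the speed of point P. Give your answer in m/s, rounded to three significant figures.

7.12

ω = 189.2 rad/s.  Crank-pin speed |V_A| = rω = 9.556 m/s, perpendicular to OA.
Rod angle: sinφ = −(r/L) sinθ ⇒ φ = -8.692°; ω_rod = −rω cosθ/√(L²−r²sin²θ) = +54.178 rad/s.
V_P = V_A + ω_rod × AP, with AP = 0.0488 m along the rod.
Components: V_Px = −rω sinθ − a·ω_rod·sinφ = -4.1015 m/s;  V_Py = rω cosθ + a·ω_rod·cosφ = -5.8161 m/s.
|V_P| = √(V_Px² + V_Py²) = 7.1168 m/s.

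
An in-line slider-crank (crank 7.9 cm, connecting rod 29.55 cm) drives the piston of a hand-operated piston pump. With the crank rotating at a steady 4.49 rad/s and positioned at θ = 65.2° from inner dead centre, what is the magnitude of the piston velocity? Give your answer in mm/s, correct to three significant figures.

ω = 4.49 rad/s
For an in-line slider-crank, x = r cosθ + √(L² − r² sin²θ), so v = −rω sinθ·[1 + r cosθ/√(L² − r² sin²θ)].
With r = 0.079 m, L = 0.2955 m, θ = 65.2°: √(L² − r² sin²θ) = 0.28667 m.
v = −0.079·4.49·0.90778·[1 + 0.079·0.41945/0.28667] = -0.35922 m/s.
|v| = 0.35922 m/s = 359.22 mm/s.

359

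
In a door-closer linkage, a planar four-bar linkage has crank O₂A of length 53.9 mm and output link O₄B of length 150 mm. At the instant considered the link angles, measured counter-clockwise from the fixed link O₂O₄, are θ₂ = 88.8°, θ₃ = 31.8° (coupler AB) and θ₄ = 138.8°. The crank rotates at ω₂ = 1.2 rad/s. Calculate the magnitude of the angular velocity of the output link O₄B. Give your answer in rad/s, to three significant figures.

0.378

ω₂ = 1.2 rad/s
Differentiating the loop-closure r₂e^{iθ₂}+r₃e^{iθ₃}=r₁+r₄e^{iθ₄} gives r₂ω₂e^{iθ₂}+r₃ω₃e^{iθ₃}=r₄ω₄e^{iθ₄}.
Eliminating the other unknown: ω₄ = r₂ω₂ sin(θ₂−θ₃) / [r₄ sin(θ₄−θ₃)].
Numerator sine = +0.83867; denominator sine = +0.95630.
Result = 0.0539·1.2·(+0.83867) / (0.15·(+0.95630)) = +0.37816 rad/s; magnitude 0.37816 rad/s.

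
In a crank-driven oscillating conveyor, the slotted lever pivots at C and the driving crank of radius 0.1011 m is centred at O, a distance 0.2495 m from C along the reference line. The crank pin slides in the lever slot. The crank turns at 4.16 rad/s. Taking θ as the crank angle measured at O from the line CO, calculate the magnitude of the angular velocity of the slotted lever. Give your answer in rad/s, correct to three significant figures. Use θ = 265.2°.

0.494

ω = 4.16 rad/s
Crank pin A relative to C: A = (d + r cosθ, r sinθ); lever angle φ = atan2(r sinθ, d + r cosθ).
Differentiating tanφ: φ̇ = rω(d cosθ + r)/(d² + r² + 2dr cosθ).
d² + r² + 2dr cosθ = |CA|² = 0.06825 m²;  d cosθ + r = +0.080222 m.
|ω_lever| = |0.1011·4.16·+0.080222| / 0.06825 = 0.49435 rad/s.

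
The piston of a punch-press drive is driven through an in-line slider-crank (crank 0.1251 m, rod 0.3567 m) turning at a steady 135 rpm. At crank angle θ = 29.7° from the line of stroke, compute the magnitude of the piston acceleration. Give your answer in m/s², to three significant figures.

ω = 2π·135/60 = 14.14 rad/s
x(θ) = r cosθ + √(L² − r² sin²θ); with ω constant, a = ω²·d²x/dθ².
d²x/dθ² = −r cosθ − r²(cos2θ)/√u − r⁴ sin²2θ/(4u^{3/2}),  u = L² − r² sin²θ = 0.123393 m².
Substituting r = 0.1251 m, L = 0.3567 m, θ = 29.7°: d²x/dθ² = -0.13239 m.
a = ω²·d²x/dθ² = (14.14)²·(-0.13239) = -26.46 m/s²;  |a| = 26.46 m/s².

26.5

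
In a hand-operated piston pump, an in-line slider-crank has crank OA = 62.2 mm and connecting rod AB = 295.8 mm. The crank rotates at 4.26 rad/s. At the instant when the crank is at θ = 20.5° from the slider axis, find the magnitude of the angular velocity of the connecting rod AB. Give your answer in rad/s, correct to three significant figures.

0.841

ω = 4.26 rad/s
The rod makes angle φ with the slider axis where L sinφ = r sinθ; differentiating, L cosφ·φ̇ = r ω cosθ.
L cosφ = √(L² − r² sin²θ) = 0.295 m.
|ω_rod| = r ω |cosθ| / √(L² − r² sin²θ) = 0.0622·4.26·0.93667/0.295 = 0.84134 rad/s.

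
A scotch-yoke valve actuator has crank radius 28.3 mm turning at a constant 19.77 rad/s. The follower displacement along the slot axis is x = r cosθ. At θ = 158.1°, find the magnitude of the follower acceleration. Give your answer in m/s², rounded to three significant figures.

ω = 19.77 rad/s
x = r cosθ ⇒ ẍ = −rω² cosθ (ω constant).
|a| = rω²|cosθ| = 0.0283·(19.77)²·|cos 158.1°| = 10.263 m/s².

10.3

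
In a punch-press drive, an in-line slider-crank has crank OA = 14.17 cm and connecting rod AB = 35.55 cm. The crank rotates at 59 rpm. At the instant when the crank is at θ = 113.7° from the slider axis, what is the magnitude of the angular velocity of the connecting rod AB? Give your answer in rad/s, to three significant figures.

ω = 6.178 rad/s (converted from 59 rpm).
The rod makes angle φ with the slider axis where L sinφ = r sinθ; differentiating, L cosφ·φ̇ = r ω cosθ.
L cosφ = √(L² − r² sin²θ) = 0.33098 m.
|ω_rod| = r ω |cosθ| / √(L² − r² sin²θ) = 0.1417·6.178·0.40195/0.33098 = 1.0632 rad/s.

1.06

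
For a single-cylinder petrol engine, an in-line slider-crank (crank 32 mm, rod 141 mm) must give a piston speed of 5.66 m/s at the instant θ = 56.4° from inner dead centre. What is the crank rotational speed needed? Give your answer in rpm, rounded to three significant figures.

1800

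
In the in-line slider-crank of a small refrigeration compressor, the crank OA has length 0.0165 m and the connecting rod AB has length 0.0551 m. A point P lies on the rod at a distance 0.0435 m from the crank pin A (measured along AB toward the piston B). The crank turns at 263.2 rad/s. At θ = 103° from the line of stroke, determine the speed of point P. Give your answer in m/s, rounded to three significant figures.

ω = 263.2 rad/s.  Crank-pin speed |V_A| = rω = 4.3428 m/s, perpendicular to OA.
Rod angle: sinφ = −(r/L) sinθ ⇒ φ = -16.965°; ω_rod = −rω cosθ/√(L²−r²sin²θ) = +18.537 rad/s.
V_P = V_A + ω_rod × AP, with AP = 0.0435 m along the rod.
Components: V_Px = −rω sinθ − a·ω_rod·sinφ = -3.9962 m/s;  V_Py = rω cosθ + a·ω_rod·cosφ = -0.20567 m/s.
|V_P| = √(V_Px² + V_Py²) = 4.0015 m/s.

4.00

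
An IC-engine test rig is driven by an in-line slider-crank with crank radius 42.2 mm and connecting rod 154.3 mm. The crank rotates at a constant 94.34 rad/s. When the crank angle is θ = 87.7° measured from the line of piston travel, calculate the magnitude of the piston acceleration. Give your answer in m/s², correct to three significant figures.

ω = 94.34 rad/s
x(θ) = r cosθ + √(L² − r² sin²θ); with ω constant, a = ω²·d²x/dθ².
d²x/dθ² = −r cosθ − r²(cos2θ)/√u − r⁴ sin²2θ/(4u^{3/2}),  u = L² − r² sin²θ = 0.0220305 m².
Substituting r = 0.0422 m, L = 0.1543 m, θ = 87.7°: d²x/dθ² = +0.010264 m.
a = ω²·d²x/dθ² = (94.34)²·(+0.010264) = +91.353 m/s²;  |a| = 91.353 m/s².

91.4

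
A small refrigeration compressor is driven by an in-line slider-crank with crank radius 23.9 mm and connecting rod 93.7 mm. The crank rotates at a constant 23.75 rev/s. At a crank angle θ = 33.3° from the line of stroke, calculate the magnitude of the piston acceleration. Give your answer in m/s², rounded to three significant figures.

501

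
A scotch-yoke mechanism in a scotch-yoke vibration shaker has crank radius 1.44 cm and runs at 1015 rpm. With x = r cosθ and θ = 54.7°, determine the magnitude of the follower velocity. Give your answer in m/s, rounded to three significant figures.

1.25

ω = 106.3 rad/s (from 1015 rpm).
x = r cosθ ⇒ ẋ = −rω sinθ.
|v| = rω|sinθ| = 0.0144·106.3·|sin 54.7°| = 1.2492 m/s.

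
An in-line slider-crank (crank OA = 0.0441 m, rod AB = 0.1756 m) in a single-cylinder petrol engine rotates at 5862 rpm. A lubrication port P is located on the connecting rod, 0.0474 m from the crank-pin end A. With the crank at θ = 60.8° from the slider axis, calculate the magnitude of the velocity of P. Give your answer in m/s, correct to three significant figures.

26.3

ω = 613.9 rad/s.  Crank-pin speed |V_A| = rω = 27.072 m/s, perpendicular to OA.
Rod angle: sinφ = −(r/L) sinθ ⇒ φ = -12.664°; ω_rod = −rω cosθ/√(L²−r²sin²θ) = -77.087 rad/s.
V_P = V_A + ω_rod × AP, with AP = 0.0474 m along the rod.
Components: V_Px = −rω sinθ − a·ω_rod·sinφ = -24.432 m/s;  V_Py = rω cosθ + a·ω_rod·cosφ = +9.6421 m/s.
|V_P| = √(V_Px² + V_Py²) = 26.266 m/s.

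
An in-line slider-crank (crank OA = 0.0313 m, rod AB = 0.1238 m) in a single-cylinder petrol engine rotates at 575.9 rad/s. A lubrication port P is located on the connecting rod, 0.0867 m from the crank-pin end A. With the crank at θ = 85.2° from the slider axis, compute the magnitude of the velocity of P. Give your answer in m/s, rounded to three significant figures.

18.2

ω = 575.9 rad/s.  Crank-pin speed |V_A| = rω = 18.026 m/s, perpendicular to OA.
Rod angle: sinφ = −(r/L) sinθ ⇒ φ = -14.592°; ω_rod = −rω cosθ/√(L²−r²sin²θ) = -12.59 rad/s.
V_P = V_A + ω_rod × AP, with AP = 0.0867 m along the rod.
Components: V_Px = −rω sinθ − a·ω_rod·sinφ = -18.237 m/s;  V_Py = rω cosθ + a·ω_rod·cosφ = +0.45202 m/s.
|V_P| = √(V_Px² + V_Py²) = 18.243 m/s.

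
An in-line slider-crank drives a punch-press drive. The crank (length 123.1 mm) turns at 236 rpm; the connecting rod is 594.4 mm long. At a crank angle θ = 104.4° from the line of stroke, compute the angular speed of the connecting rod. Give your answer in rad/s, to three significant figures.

1.30

ω = 24.71 rad/s (converted from 236 rpm).
The rod makes angle φ with the slider axis where L sinφ = r sinθ; differentiating, L cosφ·φ̇ = r ω cosθ.
L cosφ = √(L² − r² sin²θ) = 0.58232 m.
|ω_rod| = r ω |cosθ| / √(L² − r² sin²θ) = 0.1231·24.71·0.24869/0.58232 = 1.2993 rad/s.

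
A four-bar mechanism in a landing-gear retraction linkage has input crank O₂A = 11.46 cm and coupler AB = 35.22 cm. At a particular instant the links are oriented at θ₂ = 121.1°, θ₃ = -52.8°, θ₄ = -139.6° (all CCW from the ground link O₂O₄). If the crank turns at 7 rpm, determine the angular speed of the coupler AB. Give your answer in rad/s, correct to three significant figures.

ω₂ = 0.733 rad/s (from 7 rpm).
Differentiating the loop-closure r₂e^{iθ₂}+r₃e^{iθ₃}=r₁+r₄e^{iθ₄} gives r₂ω₂e^{iθ₂}+r₃ω₃e^{iθ₃}=r₄ω₄e^{iθ₄}.
Eliminating the other unknown: ω₃ = r₂ω₂ sin(θ₄−θ₂) / [r₃ sin(θ₃−θ₄)].
Numerator sine = +0.98686; denominator sine = +0.99844.
Result = 0.1146·0.733·(+0.98686) / (0.3522·(+0.99844)) = +0.23575 rad/s; magnitude 0.23575 rad/s.

0.236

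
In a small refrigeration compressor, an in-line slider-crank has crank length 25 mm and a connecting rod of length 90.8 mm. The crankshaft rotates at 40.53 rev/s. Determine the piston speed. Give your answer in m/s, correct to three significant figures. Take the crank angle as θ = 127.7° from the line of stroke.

ω = 2π·40.5 = 254.7 rad/s
For an in-line slider-crank, x = r cosθ + √(L² − r² sin²θ), so v = −rω sinθ·[1 + r cosθ/√(L² − r² sin²θ)].
With r = 0.025 m, L = 0.0908 m, θ = 127.7°: √(L² − r² sin²θ) = 0.088619 m.
v = −0.025·254.7·0.79122·[1 + 0.025·-0.61153/0.088619] = -4.1683 m/s.
|v| = 4.1683 m/s.

4.17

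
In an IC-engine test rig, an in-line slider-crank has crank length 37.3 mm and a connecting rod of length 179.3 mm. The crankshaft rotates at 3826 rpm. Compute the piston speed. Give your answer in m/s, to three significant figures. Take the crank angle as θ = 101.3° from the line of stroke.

14.0

ω = 2π·3826/60 = 400.7 rad/s
For an in-line slider-crank, x = r cosθ + √(L² − r² sin²θ), so v = −rω sinθ·[1 + r cosθ/√(L² − r² sin²θ)].
With r = 0.0373 m, L = 0.1793 m, θ = 101.3°: √(L² − r² sin²θ) = 0.17553 m.
v = −0.0373·400.7·0.98061·[1 + 0.0373·-0.19595/0.17553] = -14.045 m/s.
|v| = 14.045 m/s.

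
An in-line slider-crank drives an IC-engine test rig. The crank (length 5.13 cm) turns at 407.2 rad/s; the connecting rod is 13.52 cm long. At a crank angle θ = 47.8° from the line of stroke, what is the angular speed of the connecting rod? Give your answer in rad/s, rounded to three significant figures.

ω = 407.2 rad/s
The rod makes angle φ with the slider axis where L sinφ = r sinθ; differentiating, L cosφ·φ̇ = r ω cosθ.
L cosφ = √(L² − r² sin²θ) = 0.12975 m.
|ω_rod| = r ω |cosθ| / √(L² − r² sin²θ) = 0.0513·407.2·0.67172/0.12975 = 108.15 rad/s.

108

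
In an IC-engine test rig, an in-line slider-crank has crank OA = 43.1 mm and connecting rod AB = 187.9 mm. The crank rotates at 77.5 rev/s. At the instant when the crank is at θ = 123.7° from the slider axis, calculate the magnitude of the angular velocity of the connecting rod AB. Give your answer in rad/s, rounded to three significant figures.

ω = 486.9 rad/s (converted from 77.5 rev/s).
The rod makes angle φ with the slider axis where L sinφ = r sinθ; differentiating, L cosφ·φ̇ = r ω cosθ.
L cosφ = √(L² − r² sin²θ) = 0.18445 m.
|ω_rod| = r ω |cosθ| / √(L² − r² sin²θ) = 0.0431·486.9·0.55484/0.18445 = 63.133 rad/s.

63.1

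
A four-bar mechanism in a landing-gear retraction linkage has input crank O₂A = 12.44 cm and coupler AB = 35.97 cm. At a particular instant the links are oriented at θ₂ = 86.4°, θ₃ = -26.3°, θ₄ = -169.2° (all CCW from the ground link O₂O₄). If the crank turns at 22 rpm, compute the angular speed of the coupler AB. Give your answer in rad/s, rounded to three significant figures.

1.28

ω₂ = 2.304 rad/s (from 22 rpm).
Differentiating the loop-closure r₂e^{iθ₂}+r₃e^{iθ₃}=r₁+r₄e^{iθ₄} gives r₂ω₂e^{iθ₂}+r₃ω₃e^{iθ₃}=r₄ω₄e^{iθ₄}.
Eliminating the other unknown: ω₃ = r₂ω₂ sin(θ₄−θ₂) / [r₃ sin(θ₃−θ₄)].
Numerator sine = +0.96858; denominator sine = +0.60321.
Result = 0.1244·2.304·(+0.96858) / (0.3597·(+0.60321)) = +1.2794 rad/s; magnitude 1.2794 rad/s.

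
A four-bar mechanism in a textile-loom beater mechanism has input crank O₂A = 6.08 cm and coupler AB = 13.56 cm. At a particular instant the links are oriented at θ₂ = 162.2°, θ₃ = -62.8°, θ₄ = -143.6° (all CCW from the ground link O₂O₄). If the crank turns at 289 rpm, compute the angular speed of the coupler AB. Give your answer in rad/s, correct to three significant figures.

ω₂ = 30.26 rad/s (from 289 rpm).
Differentiating the loop-closure r₂e^{iθ₂}+r₃e^{iθ₃}=r₁+r₄e^{iθ₄} gives r₂ω₂e^{iθ₂}+r₃ω₃e^{iθ₃}=r₄ω₄e^{iθ₄}.
Eliminating the other unknown: ω₃ = r₂ω₂ sin(θ₄−θ₂) / [r₃ sin(θ₃−θ₄)].
Numerator sine = +0.81106; denominator sine = +0.98714.
Result = 0.0608·30.26·(+0.81106) / (0.1356·(+0.98714)) = +11.149 rad/s; magnitude 11.149 rad/s.

11.1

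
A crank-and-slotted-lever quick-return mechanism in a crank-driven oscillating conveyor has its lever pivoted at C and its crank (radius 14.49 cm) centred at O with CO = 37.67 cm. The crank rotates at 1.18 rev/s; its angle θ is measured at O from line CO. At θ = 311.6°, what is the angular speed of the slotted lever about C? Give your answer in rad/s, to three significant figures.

1.80

ω = 7.414 rad/s (from 1.18 rev/s).
Crank pin A relative to C: A = (d + r cosθ, r sinθ); lever angle φ = atan2(r sinθ, d + r cosθ).
Differentiating tanφ: φ̇ = rω(d cosθ + r)/(d² + r² + 2dr cosθ).
d² + r² + 2dr cosθ = |CA|² = 0.235378 m²;  d cosθ + r = +0.395 m.
|ω_lever| = |0.1449·7.414·+0.395| / 0.235378 = 1.8029 rad/s.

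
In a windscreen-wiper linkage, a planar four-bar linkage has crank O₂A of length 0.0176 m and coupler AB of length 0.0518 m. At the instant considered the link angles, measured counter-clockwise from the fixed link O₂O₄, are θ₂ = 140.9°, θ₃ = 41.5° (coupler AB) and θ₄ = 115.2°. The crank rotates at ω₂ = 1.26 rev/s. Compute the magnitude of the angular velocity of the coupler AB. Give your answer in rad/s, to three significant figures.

1.22

ω₂ = 7.917 rad/s (from 1.26 rev/s).
Differentiating the loop-closure r₂e^{iθ₂}+r₃e^{iθ₃}=r₁+r₄e^{iθ₄} gives r₂ω₂e^{iθ₂}+r₃ω₃e^{iθ₃}=r₄ω₄e^{iθ₄}.
Eliminating the other unknown: ω₃ = r₂ω₂ sin(θ₄−θ₂) / [r₃ sin(θ₃−θ₄)].
Numerator sine = -0.43366; denominator sine = -0.95981.
Result = 0.0176·7.917·(-0.43366) / (0.0518·(-0.95981)) = +1.2153 rad/s; magnitude 1.2153 rad/s.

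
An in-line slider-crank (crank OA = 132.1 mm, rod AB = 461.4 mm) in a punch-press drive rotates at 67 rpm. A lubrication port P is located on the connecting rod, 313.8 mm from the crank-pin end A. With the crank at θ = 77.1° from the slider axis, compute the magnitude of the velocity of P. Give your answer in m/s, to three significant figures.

ω = 7.016 rad/s.  Crank-pin speed |V_A| = rω = 0.92684 m/s, perpendicular to OA.
Rod angle: sinφ = −(r/L) sinθ ⇒ φ = -16.205°; ω_rod = −rω cosθ/√(L²−r²sin²θ) = -0.46701 rad/s.
V_P = V_A + ω_rod × AP, with AP = 0.3138 m along the rod.
Components: V_Px = −rω sinθ − a·ω_rod·sinφ = -0.94435 m/s;  V_Py = rω cosθ + a·ω_rod·cosφ = +0.066192 m/s.
|V_P| = √(V_Px² + V_Py²) = 0.94667 m/s.

0.947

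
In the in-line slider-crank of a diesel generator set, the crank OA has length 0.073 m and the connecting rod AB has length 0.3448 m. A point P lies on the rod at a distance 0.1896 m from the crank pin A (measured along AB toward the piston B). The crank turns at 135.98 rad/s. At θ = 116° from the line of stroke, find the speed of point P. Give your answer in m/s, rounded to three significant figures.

8.68

ω = 136 rad/s.  Crank-pin speed |V_A| = rω = 9.9265 m/s, perpendicular to OA.
Rod angle: sinφ = −(r/L) sinθ ⇒ φ = -10.970°; ω_rod = −rω cosθ/√(L²−r²sin²θ) = +12.855 rad/s.
V_P = V_A + ω_rod × AP, with AP = 0.1896 m along the rod.
Components: V_Px = −rω sinθ − a·ω_rod·sinφ = -8.4581 m/s;  V_Py = rω cosθ + a·ω_rod·cosφ = -1.9587 m/s.
|V_P| = √(V_Px² + V_Py²) = 8.6819 m/s.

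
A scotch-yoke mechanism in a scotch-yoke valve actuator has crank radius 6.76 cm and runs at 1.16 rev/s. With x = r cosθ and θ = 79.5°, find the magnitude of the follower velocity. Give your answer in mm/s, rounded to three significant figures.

484

ω = 7.288 rad/s (from 1.16 rev/s).
x = r cosθ ⇒ ẋ = −rω sinθ.
|v| = rω|sinθ| = 0.0676·7.288·|sin 79.5°| = 0.48445 m/s = 484.45 mm/s.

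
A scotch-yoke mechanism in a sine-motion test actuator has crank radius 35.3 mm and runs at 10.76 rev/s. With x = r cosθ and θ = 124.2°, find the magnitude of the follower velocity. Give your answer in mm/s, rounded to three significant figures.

ω = 67.61 rad/s (from 10.76 rev/s).
x = r cosθ ⇒ ẋ = −rω sinθ.
|v| = rω|sinθ| = 0.0353·67.61·|sin 124.2°| = 1.9739 m/s = 1973.9 mm/s.

1970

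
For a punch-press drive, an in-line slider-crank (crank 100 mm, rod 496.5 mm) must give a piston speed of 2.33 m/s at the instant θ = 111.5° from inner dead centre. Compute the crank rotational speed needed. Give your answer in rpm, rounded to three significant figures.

For an in-line slider-crank, |v_piston| = rω|sinθ|·[1 + r cosθ/√(L² − r² sin²θ)].
With r = 0.1 m, L = 0.4965 m, θ = 111.5°: the bracketed kinematic factor |dx/dθ| = 0.08605 m.
ω = v/|dx/dθ| = 2.33/0.08605 = 27.077 rad/s.
N = 60ω/(2π) = 258.57 rpm.

259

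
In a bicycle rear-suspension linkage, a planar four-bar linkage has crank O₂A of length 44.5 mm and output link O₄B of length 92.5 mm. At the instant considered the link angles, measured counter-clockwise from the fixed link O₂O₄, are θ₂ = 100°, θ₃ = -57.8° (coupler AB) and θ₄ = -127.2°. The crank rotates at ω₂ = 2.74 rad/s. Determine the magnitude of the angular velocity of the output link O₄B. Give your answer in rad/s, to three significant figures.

ω₂ = 2.74 rad/s
Differentiating the loop-closure r₂e^{iθ₂}+r₃e^{iθ₃}=r₁+r₄e^{iθ₄} gives r₂ω₂e^{iθ₂}+r₃ω₃e^{iθ₃}=r₄ω₄e^{iθ₄}.
Eliminating the other unknown: ω₄ = r₂ω₂ sin(θ₂−θ₃) / [r₄ sin(θ₄−θ₃)].
Numerator sine = +0.37784; denominator sine = -0.93606.
Result = 0.0445·2.74·(+0.37784) / (0.0925·(-0.93606)) = -0.53208 rad/s; magnitude 0.53208 rad/s.

0.532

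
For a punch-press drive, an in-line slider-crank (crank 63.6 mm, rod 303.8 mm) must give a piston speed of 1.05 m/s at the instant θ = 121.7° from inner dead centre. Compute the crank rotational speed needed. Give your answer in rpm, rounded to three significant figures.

209

For an in-line slider-crank, |v_piston| = rω|sinθ|·[1 + r cosθ/√(L² − r² sin²θ)].
With r = 0.0636 m, L = 0.3038 m, θ = 121.7°: the bracketed kinematic factor |dx/dθ| = 0.048062 m.
ω = v/|dx/dθ| = 1.05/0.048062 = 21.847 rad/s.
N = 60ω/(2π) = 208.62 rpm.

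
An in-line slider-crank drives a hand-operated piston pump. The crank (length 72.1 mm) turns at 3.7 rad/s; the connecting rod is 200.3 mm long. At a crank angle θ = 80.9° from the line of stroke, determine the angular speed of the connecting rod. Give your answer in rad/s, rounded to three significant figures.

0.225

ω = 3.7 rad/s
The rod makes angle φ with the slider axis where L sinφ = r sinθ; differentiating, L cosφ·φ̇ = r ω cosθ.
L cosφ = √(L² − r² sin²θ) = 0.18722 m.
|ω_rod| = r ω |cosθ| / √(L² − r² sin²θ) = 0.0721·3.7·0.15816/0.18722 = 0.22536 rad/s.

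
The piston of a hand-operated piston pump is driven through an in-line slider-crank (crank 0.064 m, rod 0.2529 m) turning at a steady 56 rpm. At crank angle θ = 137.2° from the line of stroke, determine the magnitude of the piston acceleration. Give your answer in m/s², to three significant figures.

1.56

ω = 2π·56/60 = 5.864 rad/s
x(θ) = r cosθ + √(L² − r² sin²θ); with ω constant, a = ω²·d²x/dθ².
d²x/dθ² = −r cosθ − r²(cos2θ)/√u − r⁴ sin²2θ/(4u^{3/2}),  u = L² − r² sin²θ = 0.0620675 m².
Substituting r = 0.064 m, L = 0.2529 m, θ = 137.2°: d²x/dθ² = +0.045428 m.
a = ω²·d²x/dθ² = (5.864)²·(+0.045428) = +1.5623 m/s²;  |a| = 1.5623 m/s².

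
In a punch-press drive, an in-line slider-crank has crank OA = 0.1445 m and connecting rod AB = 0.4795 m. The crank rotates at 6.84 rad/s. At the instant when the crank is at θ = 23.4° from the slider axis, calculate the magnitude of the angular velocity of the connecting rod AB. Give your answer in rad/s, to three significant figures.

1.91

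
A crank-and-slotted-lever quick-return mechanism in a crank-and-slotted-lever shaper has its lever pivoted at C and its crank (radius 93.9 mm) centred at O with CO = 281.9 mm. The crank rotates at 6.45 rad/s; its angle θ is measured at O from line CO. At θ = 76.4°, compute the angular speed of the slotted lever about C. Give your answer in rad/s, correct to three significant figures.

ω = 6.45 rad/s
Crank pin A relative to C: A = (d + r cosθ, r sinθ); lever angle φ = atan2(r sinθ, d + r cosθ).
Differentiating tanφ: φ̇ = rω(d cosθ + r)/(d² + r² + 2dr cosθ).
d² + r² + 2dr cosθ = |CA|² = 0.100733 m²;  d cosθ + r = +0.16019 m.
|ω_lever| = |0.0939·6.45·+0.16019| / 0.100733 = 0.96311 rad/s.

0.963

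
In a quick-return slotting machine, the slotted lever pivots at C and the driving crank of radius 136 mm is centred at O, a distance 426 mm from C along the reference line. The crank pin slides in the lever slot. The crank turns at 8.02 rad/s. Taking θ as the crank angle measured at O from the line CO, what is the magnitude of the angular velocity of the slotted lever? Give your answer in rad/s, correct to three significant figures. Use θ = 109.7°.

0.0515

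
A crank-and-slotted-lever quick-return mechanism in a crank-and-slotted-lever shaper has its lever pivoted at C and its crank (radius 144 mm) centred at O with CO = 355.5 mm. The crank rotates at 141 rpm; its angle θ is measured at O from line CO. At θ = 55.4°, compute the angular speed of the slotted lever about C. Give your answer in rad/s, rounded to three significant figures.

3.58

ω = 14.77 rad/s (from 141 rpm).
Crank pin A relative to C: A = (d + r cosθ, r sinθ); lever angle φ = atan2(r sinθ, d + r cosθ).
Differentiating tanφ: φ̇ = rω(d cosθ + r)/(d² + r² + 2dr cosθ).
d² + r² + 2dr cosθ = |CA|² = 0.205254 m²;  d cosθ + r = +0.34587 m.
|ω_lever| = |0.144·14.77·+0.34587| / 0.205254 = 3.5829 rad/s.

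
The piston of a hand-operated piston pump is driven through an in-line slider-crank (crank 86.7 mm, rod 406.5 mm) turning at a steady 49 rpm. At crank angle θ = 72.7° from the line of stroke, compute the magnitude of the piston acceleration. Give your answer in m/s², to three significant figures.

ω = 2π·49/60 = 5.131 rad/s
x(θ) = r cosθ + √(L² − r² sin²θ); with ω constant, a = ω²·d²x/dθ².
d²x/dθ² = −r cosθ − r²(cos2θ)/√u − r⁴ sin²2θ/(4u^{3/2}),  u = L² − r² sin²θ = 0.15839 m².
Substituting r = 0.0867 m, L = 0.4065 m, θ = 72.7°: d²x/dθ² = -0.010308 m.
a = ω²·d²x/dθ² = (5.131)²·(-0.010308) = -0.2714 m/s²;  |a| = 0.2714 m/s².

0.271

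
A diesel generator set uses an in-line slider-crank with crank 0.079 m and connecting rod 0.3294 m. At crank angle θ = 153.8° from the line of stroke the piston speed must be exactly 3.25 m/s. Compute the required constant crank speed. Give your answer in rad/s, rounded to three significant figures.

119

For an in-line slider-crank, |v_piston| = rω|sinθ|·[1 + r cosθ/√(L² − r² sin²θ)].
With r = 0.079 m, L = 0.3294 m, θ = 153.8°: the bracketed kinematic factor |dx/dθ| = 0.027331 m.
ω = v/|dx/dθ| = 3.25/0.027331 = 118.91 rad/s.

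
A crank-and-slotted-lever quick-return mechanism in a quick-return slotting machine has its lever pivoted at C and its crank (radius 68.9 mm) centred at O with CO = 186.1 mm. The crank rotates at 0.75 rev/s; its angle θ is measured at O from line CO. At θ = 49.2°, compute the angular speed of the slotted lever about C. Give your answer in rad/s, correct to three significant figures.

ω = 4.712 rad/s (from 0.75 rev/s).
Crank pin A relative to C: A = (d + r cosθ, r sinθ); lever angle φ = atan2(r sinθ, d + r cosθ).
Differentiating tanφ: φ̇ = rω(d cosθ + r)/(d² + r² + 2dr cosθ).
d² + r² + 2dr cosθ = |CA|² = 0.0561371 m²;  d cosθ + r = +0.1905 m.
|ω_lever| = |0.0689·4.712·+0.1905| / 0.0561371 = 1.1018 rad/s.

1.10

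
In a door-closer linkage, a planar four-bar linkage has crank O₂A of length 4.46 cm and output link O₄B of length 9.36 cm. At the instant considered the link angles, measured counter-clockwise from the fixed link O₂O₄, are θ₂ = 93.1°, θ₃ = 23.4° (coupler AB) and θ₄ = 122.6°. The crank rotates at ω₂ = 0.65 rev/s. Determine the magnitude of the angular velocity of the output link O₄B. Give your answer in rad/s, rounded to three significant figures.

ω₂ = 4.084 rad/s (from 0.65 rev/s).
Differentiating the loop-closure r₂e^{iθ₂}+r₃e^{iθ₃}=r₁+r₄e^{iθ₄} gives r₂ω₂e^{iθ₂}+r₃ω₃e^{iθ₃}=r₄ω₄e^{iθ₄}.
Eliminating the other unknown: ω₄ = r₂ω₂ sin(θ₂−θ₃) / [r₄ sin(θ₄−θ₃)].
Numerator sine = +0.93789; denominator sine = +0.98714.
Result = 0.0446·4.084·(+0.93789) / (0.0936·(+0.98714)) = +1.849 rad/s; magnitude 1.849 rad/s.

1.85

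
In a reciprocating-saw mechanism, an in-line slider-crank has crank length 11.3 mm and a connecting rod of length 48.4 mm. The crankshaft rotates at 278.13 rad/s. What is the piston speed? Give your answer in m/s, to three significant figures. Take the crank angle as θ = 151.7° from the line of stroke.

ω = 278.1 rad/s
For an in-line slider-crank, x = r cosθ + √(L² − r² sin²θ), so v = −rω sinθ·[1 + r cosθ/√(L² − r² sin²θ)].
With r = 0.0113 m, L = 0.0484 m, θ = 151.7°: √(L² − r² sin²θ) = 0.048103 m.
v = −0.0113·278.1·0.47409·[1 + 0.0113·-0.88048/0.048103] = -1.1818 m/s.
|v| = 1.1818 m/s.

1.18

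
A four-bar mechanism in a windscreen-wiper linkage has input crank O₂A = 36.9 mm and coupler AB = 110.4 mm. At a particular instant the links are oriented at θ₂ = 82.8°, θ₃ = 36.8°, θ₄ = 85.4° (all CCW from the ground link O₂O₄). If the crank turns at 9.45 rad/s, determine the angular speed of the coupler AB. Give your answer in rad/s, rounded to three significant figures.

0.191

ω₂ = 9.45 rad/s
Differentiating the loop-closure r₂e^{iθ₂}+r₃e^{iθ₃}=r₁+r₄e^{iθ₄} gives r₂ω₂e^{iθ₂}+r₃ω₃e^{iθ₃}=r₄ω₄e^{iθ₄}.
Eliminating the other unknown: ω₃ = r₂ω₂ sin(θ₄−θ₂) / [r₃ sin(θ₃−θ₄)].
Numerator sine = +0.04536; denominator sine = -0.75011.
Result = 0.0369·9.45·(+0.04536) / (0.1104·(-0.75011)) = -0.19101 rad/s; magnitude 0.19101 rad/s.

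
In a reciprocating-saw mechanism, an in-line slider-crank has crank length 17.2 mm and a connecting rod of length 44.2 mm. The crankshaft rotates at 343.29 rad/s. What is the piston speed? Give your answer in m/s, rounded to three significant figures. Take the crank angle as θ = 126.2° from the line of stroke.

ω = 343.3 rad/s
For an in-line slider-crank, x = r cosθ + √(L² − r² sin²θ), so v = −rω sinθ·[1 + r cosθ/√(L² − r² sin²θ)].
With r = 0.0172 m, L = 0.0442 m, θ = 126.2°: √(L² − r² sin²θ) = 0.041964 m.
v = −0.0172·343.3·0.80696·[1 + 0.0172·-0.59061/0.041964] = -3.6113 m/s.
|v| = 3.6113 m/s.

3.61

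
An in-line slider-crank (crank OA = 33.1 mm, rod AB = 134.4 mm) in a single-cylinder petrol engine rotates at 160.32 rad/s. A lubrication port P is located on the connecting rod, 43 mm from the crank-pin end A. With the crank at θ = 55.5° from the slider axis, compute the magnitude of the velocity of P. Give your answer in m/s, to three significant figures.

5.01

ω = 160.3 rad/s.  Crank-pin speed |V_A| = rω = 5.3066 m/s, perpendicular to OA.
Rod angle: sinφ = −(r/L) sinθ ⇒ φ = -11.710°; ω_rod = −rω cosθ/√(L²−r²sin²θ) = -22.839 rad/s.
V_P = V_A + ω_rod × AP, with AP = 0.043 m along the rod.
Components: V_Px = −rω sinθ − a·ω_rod·sinφ = -4.5726 m/s;  V_Py = rω cosθ + a·ω_rod·cosφ = +2.044 m/s.
|V_P| = √(V_Px² + V_Py²) = 5.0087 m/s.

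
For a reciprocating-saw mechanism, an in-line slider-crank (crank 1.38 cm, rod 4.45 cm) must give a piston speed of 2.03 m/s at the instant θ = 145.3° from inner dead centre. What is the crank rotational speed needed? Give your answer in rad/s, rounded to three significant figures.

For an in-line slider-crank, |v_piston| = rω|sinθ|·[1 + r cosθ/√(L² − r² sin²θ)].
With r = 0.0138 m, L = 0.0445 m, θ = 145.3°: the bracketed kinematic factor |dx/dθ| = 0.0058211 m.
ω = v/|dx/dθ| = 2.03/0.0058211 = 348.73 rad/s.

349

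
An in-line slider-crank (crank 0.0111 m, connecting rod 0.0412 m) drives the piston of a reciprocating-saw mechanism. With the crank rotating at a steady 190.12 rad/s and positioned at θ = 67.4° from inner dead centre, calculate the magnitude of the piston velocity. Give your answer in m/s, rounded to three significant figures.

2.16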